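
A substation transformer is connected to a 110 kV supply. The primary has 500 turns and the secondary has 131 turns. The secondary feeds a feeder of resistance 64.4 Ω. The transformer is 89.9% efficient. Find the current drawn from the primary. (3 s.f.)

V_s = 110000 × 131/500 = 28820 V.
I_s = V_s/R = 28820/64.4 = 447.52 A.
P_out = V_s I_s = 28820 × 447.52 = 1.2897×10^7 W.
P_in = P_out/η = 1.2897×10^7/0.899 = 1.4346×10^7 W.
I_p = P_in/V_p = 1.4346×10^7/110000 = 130 A.

I_p ≈ 130 A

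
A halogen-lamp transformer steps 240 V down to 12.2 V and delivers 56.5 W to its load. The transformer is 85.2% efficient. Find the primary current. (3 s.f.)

I_p ≈ 0.276 A

P_in = P_out/η = 56.5/0.852 = 66.315 W.
I_p = P_in/V_p = 66.315/240 = 0.276 A.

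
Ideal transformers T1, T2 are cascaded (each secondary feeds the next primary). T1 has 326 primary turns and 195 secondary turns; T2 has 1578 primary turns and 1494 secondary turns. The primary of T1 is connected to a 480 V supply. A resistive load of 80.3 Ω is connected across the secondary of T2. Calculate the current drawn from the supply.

I_supply ≈ 1.92 A

Secondary of T1: V = 480.00 × 195/326 = 287.12 V.
Secondary of T2: V = 287.12 × 1494/1578 = 271.83 V.
I_load = 271.83/80.3 = 3.3852 A, so P_out = 271.83 × 3.3852 = 920.21 W.
All ideal ⇒ P_in = P_out, so I_supply = 920.21/480 = 1.92 A.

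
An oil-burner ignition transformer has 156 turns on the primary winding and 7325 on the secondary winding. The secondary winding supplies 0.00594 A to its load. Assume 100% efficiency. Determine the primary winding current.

For an ideal transformer I_p/I_s = N_s/N_p, so I_p = 0.00594 × 7325/156 = 0.279 A.

I_p ≈ 0.279 A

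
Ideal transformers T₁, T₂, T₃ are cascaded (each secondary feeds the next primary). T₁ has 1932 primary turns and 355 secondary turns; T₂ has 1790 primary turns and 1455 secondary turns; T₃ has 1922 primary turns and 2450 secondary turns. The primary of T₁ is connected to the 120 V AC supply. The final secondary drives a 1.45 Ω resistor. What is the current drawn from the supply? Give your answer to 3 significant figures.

I_supply ≈ 3.00 A

Secondary of T₁: V = 120.00 × 355/1932 = 22.050 V.
Secondary of T₂: V = 22.050 × 1455/1790 = 17.923 V.
Secondary of T₃: V = 17.923 × 2450/1922 = 22.847 V.
I_load = 22.847/1.45 = 15.756 A, so P_out = 22.847 × 15.756 = 359.98 W.
All ideal ⇒ P_in = P_out, so I_supply = 359.98/120 = 3.00 A.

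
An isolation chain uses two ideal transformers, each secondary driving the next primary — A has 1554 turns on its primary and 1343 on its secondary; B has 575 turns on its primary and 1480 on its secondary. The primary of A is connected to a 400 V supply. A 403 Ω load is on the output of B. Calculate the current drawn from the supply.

After A: V = 400.00 × 1343/1554 = 345.69 V.
After B: V = 345.69 × 1480/575 = 889.77 V.
I_load = 889.77/403 = 2.2079 A, so P_out = 889.77 × 2.2079 = 1964.5 W.
All ideal ⇒ P_in = P_out, so I_supply = 1964.5/400 = 4.91 A.

I_supply ≈ 4.91 A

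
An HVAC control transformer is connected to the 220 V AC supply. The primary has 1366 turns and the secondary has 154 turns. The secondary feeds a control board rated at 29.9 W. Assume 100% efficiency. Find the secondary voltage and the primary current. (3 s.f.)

V_s ≈ 24.8 V, I_p ≈ 0.136 A

V_s = V_p × N_s/N_p = 220 × 154/1366 = 24.802 V.
I_s = P/V_s = 29.9/24.802 = 1.2055 A.
I_p = I_s × N_s/N_p = 1.2055 × 154/1366 = 0.136 A.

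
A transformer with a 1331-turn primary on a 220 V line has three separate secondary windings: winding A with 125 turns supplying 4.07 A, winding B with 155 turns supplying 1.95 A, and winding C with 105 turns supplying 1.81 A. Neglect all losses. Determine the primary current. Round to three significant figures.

I_p ≈ 0.752 A

V_A = 220 × 125/1331 = 20.661 V; V_B = 220 × 155/1331 = 25.620 V; V_C = 220 × 105/1331 = 17.355 V.
P_out = V_A I_A + V_B I_B + V_C I_C = 20.661×4.07 + 25.620×1.95 + 17.355×1.81 = 84.091 + 49.959 + 31.413 = 165.46 W.
Ideal ⇒ P_in = P_out, so I_p = P_out/V_p = 165.46/220 = 0.752 A.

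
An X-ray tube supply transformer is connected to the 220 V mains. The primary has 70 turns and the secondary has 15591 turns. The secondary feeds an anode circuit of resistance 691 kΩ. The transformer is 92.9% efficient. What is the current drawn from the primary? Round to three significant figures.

I_p ≈ 17.0 A

V_s = 220 × 15591/70 = 49000 V.
I_s = V_s/R = 49000/691000 = 0.070912 A.
P_out = V_s I_s = 49000 × 0.070912 = 3474.7 W.
P_in = P_out/η = 3474.7/0.929 = 3740.3 W.
I_p = P_in/V_p = 3740.3/220 = 17.0 A.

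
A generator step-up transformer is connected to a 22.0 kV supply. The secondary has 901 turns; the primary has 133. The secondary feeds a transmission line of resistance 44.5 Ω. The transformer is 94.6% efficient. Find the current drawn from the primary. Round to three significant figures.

I_p ≈ 24000 A

V_s = 22000 × 901/133 = 149040 V.
I_s = V_s/R = 149040/44.5 = 3349.2 A.
P_out = V_s I_s = 149040 × 3349.2 = 4.9915×10^8 W.
P_in = P_out/η = 4.9915×10^8/0.946 = 5.2764×10^8 W.
I_p = P_in/V_p = 5.2764×10^8/22000 = 24000 A.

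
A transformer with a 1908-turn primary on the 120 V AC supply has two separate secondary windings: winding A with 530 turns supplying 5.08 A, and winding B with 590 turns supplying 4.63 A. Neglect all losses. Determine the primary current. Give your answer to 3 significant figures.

V_A = 120 × 530/1908 = 33.333 V; V_B = 120 × 590/1908 = 37.107 V.
P_out = V_A I_A + V_B I_B = 33.333×5.08 + 37.107×4.63 = 169.33 + 171.81 = 341.14 W.
Ideal ⇒ P_in = P_out, so I_p = P_out/V_p = 341.14/120 = 2.84 A.

I_p ≈ 2.84 A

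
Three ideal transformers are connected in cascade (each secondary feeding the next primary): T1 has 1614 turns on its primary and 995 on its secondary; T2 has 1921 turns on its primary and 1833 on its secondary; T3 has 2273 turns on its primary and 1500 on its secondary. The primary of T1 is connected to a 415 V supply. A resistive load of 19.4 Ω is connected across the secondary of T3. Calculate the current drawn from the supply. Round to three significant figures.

I_supply ≈ 3.22 A

Secondary of T1: V = 415.00 × 995/1614 = 255.84 V.
Secondary of T2: V = 255.84 × 1833/1921 = 244.12 V.
Secondary of T3: V = 244.12 × 1500/2273 = 161.10 V.
I_load = 161.10/19.4 = 8.3041 A, so P_out = 161.10 × 8.3041 = 1337.8 W.
All ideal ⇒ P_in = P_out, so I_supply = 1337.8/415 = 3.22 A.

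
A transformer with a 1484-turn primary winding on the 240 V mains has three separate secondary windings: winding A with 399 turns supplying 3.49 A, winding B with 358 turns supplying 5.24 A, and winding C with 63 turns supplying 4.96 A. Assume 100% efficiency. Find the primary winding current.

I_p ≈ 2.41 A

V_A = 240 × 399/1484 = 64.528 V; V_B = 240 × 358/1484 = 57.898 V; V_C = 240 × 63/1484 = 10.189 V.
P_out = V_A I_A + V_B I_B + V_C I_C = 64.528×3.49 + 57.898×5.24 + 10.189×4.96 = 225.20 + 303.38 + 50.536 = 579.12 W.
Ideal ⇒ P_in = P_out, so I_p = P_out/V_p = 579.12/240 = 2.41 A.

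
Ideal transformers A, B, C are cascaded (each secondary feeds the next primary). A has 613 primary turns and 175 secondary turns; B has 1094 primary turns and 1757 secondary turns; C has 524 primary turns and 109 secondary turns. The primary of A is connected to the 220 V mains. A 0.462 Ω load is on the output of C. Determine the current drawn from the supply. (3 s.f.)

I_supply ≈ 4.33 A

Secondary of A: V = 220.00 × 175/613 = 62.806 V.
Secondary of B: V = 62.806 × 1757/1094 = 100.87 V.
Secondary of C: V = 100.87 × 109/524 = 20.982 V.
I_load = 20.982/0.462 = 45.416 A, so P_out = 20.982 × 45.416 = 952.92 W.
All ideal ⇒ P_in = P_out, so I_supply = 952.92/220 = 4.33 A.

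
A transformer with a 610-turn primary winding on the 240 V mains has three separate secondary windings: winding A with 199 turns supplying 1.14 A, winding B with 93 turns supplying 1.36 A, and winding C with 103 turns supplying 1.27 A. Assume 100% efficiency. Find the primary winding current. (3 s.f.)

I_p ≈ 0.794 A

V_A = 240 × 199/610 = 78.295 V; V_B = 240 × 93/610 = 36.590 V; V_C = 240 × 103/610 = 40.525 V.
P_out = V_A I_A + V_B I_B + V_C I_C = 78.295×1.14 + 36.590×1.36 + 40.525×1.27 = 89.256 + 49.763 + 51.466 = 190.49 W.
Ideal ⇒ P_in = P_out, so I_p = P_out/V_p = 190.49/240 = 0.794 A.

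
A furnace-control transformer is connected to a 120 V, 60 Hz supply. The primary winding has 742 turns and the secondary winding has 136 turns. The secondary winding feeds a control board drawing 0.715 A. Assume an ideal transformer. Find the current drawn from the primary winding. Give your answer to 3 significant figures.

I_p ≈ 0.131 A

For an ideal transformer I_p N_p = I_s N_s, so I_p = 0.715 × 136/742 = 0.131 A.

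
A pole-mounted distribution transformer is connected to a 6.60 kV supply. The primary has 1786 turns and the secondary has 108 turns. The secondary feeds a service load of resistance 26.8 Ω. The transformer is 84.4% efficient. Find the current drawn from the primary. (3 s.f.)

I_p ≈ 1.07 A

V_s = 6600 × 108/1786 = 399.10 V.
I_s = V_s/R = 399.10/26.8 = 14.892 A.
P_out = V_s I_s = 399.10 × 14.892 = 5943.4 W.
P_in = P_out/η = 5943.4/0.844 = 7042.0 W.
I_p = P_in/V_p = 7042.0/6600 = 1.07 A.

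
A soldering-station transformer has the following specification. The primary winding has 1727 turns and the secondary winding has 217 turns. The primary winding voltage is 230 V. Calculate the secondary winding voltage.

V_s ≈ 28.9 V

V_s/V_p = N_s/N_p, so V_s = 230 × 217/1727 = 28.9 V.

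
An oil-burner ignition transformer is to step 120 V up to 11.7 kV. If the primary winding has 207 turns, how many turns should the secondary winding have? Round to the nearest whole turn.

N_s = 20182 turns

N_s/N_p = V_s/V_p, so N_s = 207 × 11700/120 = 20182.5 ≈ 20182 turns.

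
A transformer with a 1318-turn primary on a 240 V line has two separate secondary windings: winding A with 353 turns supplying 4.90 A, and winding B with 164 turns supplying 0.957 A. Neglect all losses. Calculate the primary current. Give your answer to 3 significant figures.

I_p ≈ 1.43 A

V_A = 240 × 353/1318 = 64.279 V; V_B = 240 × 164/1318 = 29.863 V.
P_out = V_A I_A + V_B I_B = 64.279×4.90 + 29.863×0.957 = 314.97 + 28.579 = 343.55 W.
Ideal ⇒ P_in = P_out, so I_p = P_out/V_p = 343.55/240 = 1.43 A.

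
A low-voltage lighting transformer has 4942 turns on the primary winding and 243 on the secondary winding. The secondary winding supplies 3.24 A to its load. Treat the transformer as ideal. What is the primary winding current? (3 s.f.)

I_p ≈ 0.159 A

For an ideal transformer I_p/I_s = N_s/N_p, so I_p = 3.24 × 243/4942 = 0.159 A.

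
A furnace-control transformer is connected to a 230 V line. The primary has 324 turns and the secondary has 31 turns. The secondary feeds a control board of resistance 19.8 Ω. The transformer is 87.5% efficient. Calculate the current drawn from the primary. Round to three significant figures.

V_s = 230 × 31/324 = 22.006 V.
I_s = V_s/R = 22.006/19.8 = 1.1114 A.
P_out = V_s I_s = 22.006 × 1.1114 = 24.458 W.
P_in = P_out/η = 24.458/0.875 = 27.952 W.
I_p = P_in/V_p = 27.952/230 = 0.122 A.

I_p ≈ 0.122 A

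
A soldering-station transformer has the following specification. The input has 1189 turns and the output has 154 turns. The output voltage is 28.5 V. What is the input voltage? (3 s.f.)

V_in/V_out = N_in/N_out, so V_in = 28.5 × 1189/154 = 220 V.

V_in ≈ 220 V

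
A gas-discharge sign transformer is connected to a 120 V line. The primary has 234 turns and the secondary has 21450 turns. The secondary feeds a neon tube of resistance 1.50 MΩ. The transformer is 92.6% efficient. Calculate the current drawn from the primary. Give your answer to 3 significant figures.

I_p ≈ 0.726 A

V_s = 120 × 21450/234 = 11000 V.
I_s = V_s/R = 11000/(1.50×10^6) = 0.0073333 A.
P_out = V_s I_s = 11000 × 0.0073333 = 80.667 W.
P_in = P_out/η = 80.667/0.926 = 87.113 W.
I_p = P_in/V_p = 87.113/120 = 0.726 A.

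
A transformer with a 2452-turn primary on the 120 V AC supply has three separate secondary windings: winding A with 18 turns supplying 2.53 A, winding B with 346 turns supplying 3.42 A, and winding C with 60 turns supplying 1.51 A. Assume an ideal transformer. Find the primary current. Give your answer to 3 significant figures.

V_A = 120 × 18/2452 = 0.88091 V; V_B = 120 × 346/2452 = 16.933 V; V_C = 120 × 60/2452 = 2.9364 V.
P_out = V_A I_A + V_B I_B + V_C I_C = 0.88091×2.53 + 16.933×3.42 + 2.9364×1.51 = 2.2287 + 57.911 + 4.4339 = 64.574 W.
Ideal ⇒ P_in = P_out, so I_p = P_out/V_p = 64.574/120 = 0.538 A.

I_p ≈ 0.538 A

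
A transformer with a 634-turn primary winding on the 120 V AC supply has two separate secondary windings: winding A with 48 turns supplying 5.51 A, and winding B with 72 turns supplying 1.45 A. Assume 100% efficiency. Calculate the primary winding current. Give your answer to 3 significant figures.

V_A = 120 × 48/634 = 9.0852 V; V_B = 120 × 72/634 = 13.628 V.
P_out = V_A I_A + V_B I_B = 9.0852×5.51 + 13.628×1.45 = 50.059 + 19.760 = 69.820 W.
Ideal ⇒ P_in = P_out, so I_p = P_out/V_p = 69.820/120 = 0.582 A.

I_p ≈ 0.582 A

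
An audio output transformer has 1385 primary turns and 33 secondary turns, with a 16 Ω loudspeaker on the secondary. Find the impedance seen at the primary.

Z_p = (N_p/N_s)² × Z_s = (1385/33)² × 16 = 28200 Ω.

Z_p ≈ 28200 Ω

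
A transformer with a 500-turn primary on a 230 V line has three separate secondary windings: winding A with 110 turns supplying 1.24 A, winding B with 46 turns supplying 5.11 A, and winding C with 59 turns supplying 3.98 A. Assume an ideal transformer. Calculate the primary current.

I_p ≈ 1.21 A

V_A = 230 × 110/500 = 50.600 V; V_B = 230 × 46/500 = 21.160 V; V_C = 230 × 59/500 = 27.140 V.
P_out = V_A I_A + V_B I_B + V_C I_C = 50.600×1.24 + 21.160×5.11 + 27.140×3.98 = 62.744 + 108.13 + 108.02 = 278.89 W.
Ideal ⇒ P_in = P_out, so I_p = P_out/V_p = 278.89/230 = 1.21 A.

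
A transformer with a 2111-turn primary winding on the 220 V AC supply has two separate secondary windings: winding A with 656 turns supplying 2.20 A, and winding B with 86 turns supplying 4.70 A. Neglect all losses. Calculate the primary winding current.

I_p ≈ 0.875 A

V_A = 220 × 656/2111 = 68.366 V; V_B = 220 × 86/2111 = 8.9626 V.
P_out = V_A I_A + V_B I_B = 68.366×2.20 + 8.9626×4.70 = 150.40 + 42.124 = 192.53 W.
Ideal ⇒ P_in = P_out, so I_p = P_out/V_p = 192.53/220 = 0.875 A.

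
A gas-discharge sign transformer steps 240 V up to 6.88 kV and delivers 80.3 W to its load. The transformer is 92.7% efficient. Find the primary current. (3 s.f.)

I_p ≈ 0.361 A

P_in = P_out/η = 80.3/0.927 = 86.624 W.
I_p = P_in/V_p = 86.624/240 = 0.361 A.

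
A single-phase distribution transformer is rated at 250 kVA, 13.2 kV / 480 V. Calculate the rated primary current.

I_p ≈ 18.9 A

I_p = S/V_p = 250000/13200 = 18.9 A.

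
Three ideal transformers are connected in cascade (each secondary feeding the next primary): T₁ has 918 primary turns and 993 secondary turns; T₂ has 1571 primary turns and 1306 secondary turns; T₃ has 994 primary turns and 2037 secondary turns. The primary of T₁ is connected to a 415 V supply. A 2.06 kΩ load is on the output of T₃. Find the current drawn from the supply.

I_supply ≈ 0.684 A

After T₁: V = 415.00 × 993/918 = 448.91 V.
After T₂: V = 448.91 × 1306/1571 = 373.18 V.
After T₃: V = 373.18 × 2037/994 = 764.76 V.
I_load = 764.76/2060 = 0.37124 A, so P_out = 764.76 × 0.37124 = 283.91 W.
All ideal ⇒ P_in = P_out, so I_supply = 283.91/415 = 0.684 A.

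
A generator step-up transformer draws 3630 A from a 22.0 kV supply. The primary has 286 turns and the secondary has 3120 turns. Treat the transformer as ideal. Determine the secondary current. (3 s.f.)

I_s/I_p = N_p/N_s, so I_s = 3630 × 286/3120 = 333 A.

I_s ≈ 333 A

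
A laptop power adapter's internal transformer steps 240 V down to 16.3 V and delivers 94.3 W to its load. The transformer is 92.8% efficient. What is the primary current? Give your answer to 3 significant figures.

I_p ≈ 0.423 A

P_in = P_out/η = 94.3/0.928 = 101.62 W.
I_p = P_in/V_p = 101.62/240 = 0.423 A.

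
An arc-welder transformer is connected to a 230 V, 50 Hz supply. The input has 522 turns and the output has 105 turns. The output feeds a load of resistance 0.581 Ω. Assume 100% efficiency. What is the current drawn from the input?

V_out = V_in × N_out/N_in = 230 × 105/522 = 46.264 V.
I_out = V_out/R = 46.264/0.581 = 79.629 A.
For an ideal transformer I_in N_in = I_out N_out, so I_in = 79.629 × 105/522 = 16.0 A.

I_in ≈ 16.0 A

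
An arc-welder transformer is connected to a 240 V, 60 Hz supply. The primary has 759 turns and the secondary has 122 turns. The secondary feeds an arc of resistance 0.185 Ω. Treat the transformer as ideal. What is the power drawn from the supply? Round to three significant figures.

V_s = V_p × N_s/N_p = 240 × 122/759 = 38.577 V.
I_s = V_s/R = 38.577/0.185 = 208.52 A.
I_p = I_s × N_s/N_p = 208.52 × 122/759 = 33.518 A.
P = V_p I_p = 240 × 33.518 = 8040 W.

P ≈ 8040 W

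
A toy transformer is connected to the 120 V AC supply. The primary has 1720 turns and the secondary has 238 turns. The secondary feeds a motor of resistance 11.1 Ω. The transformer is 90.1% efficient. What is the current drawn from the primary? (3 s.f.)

V_s = 120 × 238/1720 = 16.605 V.
I_s = V_s/R = 16.605/11.1 = 1.4959 A.
P_out = V_s I_s = 16.605 × 1.4959 = 24.839 W.
P_in = P_out/η = 24.839/0.901 = 27.568 W.
I_p = P_in/V_p = 27.568/120 = 0.230 A.

I_p ≈ 0.230 A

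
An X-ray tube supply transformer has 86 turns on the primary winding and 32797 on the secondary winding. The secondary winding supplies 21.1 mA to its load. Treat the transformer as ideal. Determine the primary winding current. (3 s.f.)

I_p ≈ 8.05 A

For an ideal transformer I_p/I_s = N_s/N_p, so I_p = 0.0211 × 32797/86 = 8.05 A.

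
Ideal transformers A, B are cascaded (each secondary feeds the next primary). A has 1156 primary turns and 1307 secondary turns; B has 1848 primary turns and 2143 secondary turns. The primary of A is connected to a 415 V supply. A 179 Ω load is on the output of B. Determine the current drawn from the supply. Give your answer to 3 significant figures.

Secondary of A: V = 415.00 × 1307/1156 = 469.21 V.
Secondary of B: V = 469.21 × 2143/1848 = 544.11 V.
I_load = 544.11/179 = 3.0397 A, so P_out = 544.11 × 3.0397 = 1653.9 W.
All ideal ⇒ P_in = P_out, so I_supply = 1653.9/415 = 3.99 A.

I_supply ≈ 3.99 A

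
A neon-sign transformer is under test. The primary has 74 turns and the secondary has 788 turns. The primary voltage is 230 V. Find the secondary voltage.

V_s/V_p = N_s/N_p, so V_s = 230 × 788/74 = 2450 V.

V_s ≈ 2450 V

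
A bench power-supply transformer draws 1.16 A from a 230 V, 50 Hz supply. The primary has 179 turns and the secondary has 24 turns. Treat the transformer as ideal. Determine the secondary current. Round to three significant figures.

I_s/I_p = N_p/N_s, so I_s = 1.16 × 179/24 = 8.65 A.

I_s ≈ 8.65 A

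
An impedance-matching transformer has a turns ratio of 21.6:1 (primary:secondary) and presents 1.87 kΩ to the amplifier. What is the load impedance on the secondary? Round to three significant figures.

Z_s = Z_p/(N_p/N_s)² = 1870/21.6² = 4.01 Ω.

Z_s ≈ 4.01 Ω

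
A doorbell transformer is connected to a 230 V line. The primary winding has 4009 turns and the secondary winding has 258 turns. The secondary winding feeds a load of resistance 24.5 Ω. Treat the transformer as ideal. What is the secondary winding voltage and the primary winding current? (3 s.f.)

V_s ≈ 14.8 V, I_p ≈ 0.0389 A

V_s = V_p × N_s/N_p = 230 × 258/4009 = 14.802 V.
I_s = V_s/R = 14.802/24.5 = 0.60415 A.
I_p = I_s × N_s/N_p = 0.60415 × 258/4009 = 0.0389 A.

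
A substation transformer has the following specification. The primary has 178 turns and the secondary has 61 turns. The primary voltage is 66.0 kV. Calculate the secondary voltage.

V_s ≈ 22600 V

V_s/V_p = N_s/N_p, so V_s = 66000 × 61/178 = 22600 V.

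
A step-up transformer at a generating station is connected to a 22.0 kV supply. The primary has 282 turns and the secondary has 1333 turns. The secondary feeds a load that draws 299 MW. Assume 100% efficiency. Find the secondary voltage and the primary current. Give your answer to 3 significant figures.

V_s = V_p × N_s/N_p = 22000 × 1333/282 = 103990 V.
I_s = P/V_s = 2.99×10^8/103990 = 2875.2 A.
I_p = I_s × N_s/N_p = 2875.2 × 1333/282 = 13600 A.

V_s ≈ 104000 V, I_p ≈ 13600 A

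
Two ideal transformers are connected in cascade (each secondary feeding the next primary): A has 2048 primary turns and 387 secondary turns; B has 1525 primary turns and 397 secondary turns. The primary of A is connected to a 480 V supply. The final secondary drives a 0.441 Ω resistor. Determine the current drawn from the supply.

After A: V = 480.00 × 387/2048 = 90.703 V.
After B: V = 90.703 × 397/1525 = 23.613 V.
I_load = 23.613/0.441 = 53.543 A, so P_out = 23.613 × 53.543 = 1264.3 W.
All ideal ⇒ P_in = P_out, so I_supply = 1264.3/480 = 2.63 A.

I_supply ≈ 2.63 A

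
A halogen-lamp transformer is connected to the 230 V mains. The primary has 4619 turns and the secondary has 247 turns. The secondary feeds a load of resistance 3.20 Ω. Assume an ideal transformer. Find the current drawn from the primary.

V_s = V_p × N_s/N_p = 230 × 247/4619 = 12.299 V.
I_s = V_s/R = 12.299/3.20 = 3.8435 A.
For an ideal transformer I_p N_p = I_s N_s, so I_p = 3.8435 × 247/4619 = 0.206 A.

I_p ≈ 0.206 A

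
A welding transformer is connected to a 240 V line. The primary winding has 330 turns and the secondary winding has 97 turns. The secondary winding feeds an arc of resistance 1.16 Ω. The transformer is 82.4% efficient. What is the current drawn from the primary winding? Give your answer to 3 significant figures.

V_s = 240 × 97/330 = 70.545 V.
I_s = V_s/R = 70.545/1.16 = 60.815 A.
P_out = V_s I_s = 70.545 × 60.815 = 4290.2 W.
P_in = P_out/η = 4290.2/0.824 = 5206.6 W.
I_p = P_in/V_p = 5206.6/240 = 21.7 A.

I_p ≈ 21.7 A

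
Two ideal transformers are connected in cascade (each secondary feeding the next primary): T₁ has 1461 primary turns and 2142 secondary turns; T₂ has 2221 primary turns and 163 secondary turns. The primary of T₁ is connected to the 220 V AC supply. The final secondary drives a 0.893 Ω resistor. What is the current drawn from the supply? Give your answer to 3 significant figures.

Secondary of T₁: V = 220.00 × 2142/1461 = 322.55 V.
Secondary of T₂: V = 322.55 × 163/2221 = 23.672 V.
I_load = 23.672/0.893 = 26.508 A, so P_out = 23.672 × 26.508 = 627.50 W.
All ideal ⇒ P_in = P_out, so I_supply = 627.50/220 = 2.85 A.

I_supply ≈ 2.85 A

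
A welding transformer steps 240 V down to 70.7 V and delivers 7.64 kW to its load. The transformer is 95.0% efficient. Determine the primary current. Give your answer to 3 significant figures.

P_in = P_out/η = 7640/0.950 = 8042.1 W.
I_p = P_in/V_p = 8042.1/240 = 33.5 A.

I_p ≈ 33.5 A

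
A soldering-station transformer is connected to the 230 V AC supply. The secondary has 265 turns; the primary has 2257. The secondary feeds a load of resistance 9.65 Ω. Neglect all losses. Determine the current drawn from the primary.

V_s = V_p × N_s/N_p = 230 × 265/2257 = 27.005 V.
I_s = V_s/R = 27.005/9.65 = 2.7984 A.
For an ideal transformer I_p N_p = I_s N_s, so I_p = 2.7984 × 265/2257 = 0.329 A.

I_p ≈ 0.329 A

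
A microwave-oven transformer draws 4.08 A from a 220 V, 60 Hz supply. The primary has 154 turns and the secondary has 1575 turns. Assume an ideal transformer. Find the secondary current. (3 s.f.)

I_s ≈ 0.399 A

I_s/I_p = N_p/N_s, so I_s = 4.08 × 154/1575 = 0.399 A.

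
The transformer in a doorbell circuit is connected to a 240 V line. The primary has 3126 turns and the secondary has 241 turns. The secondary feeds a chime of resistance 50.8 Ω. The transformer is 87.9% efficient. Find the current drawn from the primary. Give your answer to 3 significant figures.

I_p ≈ 0.0319 A

V_s = 240 × 241/3126 = 18.503 V.
I_s = V_s/R = 18.503/50.8 = 0.36423 A.
P_out = V_s I_s = 18.503 × 0.36423 = 6.7393 W.
P_in = P_out/η = 6.7393/0.879 = 7.6670 W.
I_p = P_in/V_p = 7.6670/240 = 0.0319 A.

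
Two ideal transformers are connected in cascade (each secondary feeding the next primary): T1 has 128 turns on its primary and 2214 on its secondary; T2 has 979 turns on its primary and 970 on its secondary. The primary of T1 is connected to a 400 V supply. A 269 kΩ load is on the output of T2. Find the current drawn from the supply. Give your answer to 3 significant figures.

I_supply ≈ 0.437 A

After T1: V = 400.00 × 2214/128 = 6918.8 V.
After T2: V = 6918.8 × 970/979 = 6855.1 V.
I_load = 6855.1/269000 = 0.025484 A, so P_out = 6855.1 × 0.025484 = 174.70 W.
All ideal ⇒ P_in = P_out, so I_supply = 174.70/400 = 0.437 A.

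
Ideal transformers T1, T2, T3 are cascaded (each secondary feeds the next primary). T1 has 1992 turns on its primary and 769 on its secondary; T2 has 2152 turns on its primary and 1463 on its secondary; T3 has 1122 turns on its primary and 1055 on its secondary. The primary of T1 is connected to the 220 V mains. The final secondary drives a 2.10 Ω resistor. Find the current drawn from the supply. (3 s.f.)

After T1: V = 220.00 × 769/1992 = 84.930 V.
After T2: V = 84.930 × 1463/2152 = 57.738 V.
After T3: V = 57.738 × 1055/1122 = 54.290 V.
I_load = 54.290/2.10 = 25.852 A, so P_out = 54.290 × 25.852 = 1403.5 W.
All ideal ⇒ P_in = P_out, so I_supply = 1403.5/220 = 6.38 A.

I_supply ≈ 6.38 A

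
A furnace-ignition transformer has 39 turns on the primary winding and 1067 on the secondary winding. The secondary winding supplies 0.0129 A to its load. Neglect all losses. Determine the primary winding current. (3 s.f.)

I_p ≈ 0.353 A

For an ideal transformer I_p/I_s = N_s/N_p, so I_p = 0.0129 × 1067/39 = 0.353 A.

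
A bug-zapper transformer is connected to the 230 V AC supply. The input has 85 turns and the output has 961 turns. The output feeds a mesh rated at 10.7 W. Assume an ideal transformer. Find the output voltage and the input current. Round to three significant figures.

V_out = V_in × N_out/N_in = 230 × 961/85 = 2600.4 V.
I_out = P/V_out = 10.7/2600.4 = 0.0041148 A.
I_in = I_out × N_out/N_in = 0.0041148 × 961/85 = 0.0465 A.

V_out ≈ 2600 V, I_in ≈ 0.0465 A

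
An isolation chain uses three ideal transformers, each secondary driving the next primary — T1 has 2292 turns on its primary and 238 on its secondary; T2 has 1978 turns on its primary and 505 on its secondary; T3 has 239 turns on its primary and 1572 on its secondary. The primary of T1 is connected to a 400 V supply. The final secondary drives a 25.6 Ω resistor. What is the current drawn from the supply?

I_supply ≈ 0.475 A

After T1: V = 400.00 × 238/2292 = 41.536 V.
After T2: V = 41.536 × 505/1978 = 10.604 V.
After T3: V = 10.604 × 1572/239 = 69.750 V.
I_load = 69.750/25.6 = 2.7246 A, so P_out = 69.750 × 2.7246 = 190.04 W.
All ideal ⇒ P_in = P_out, so I_supply = 190.04/400 = 0.475 A.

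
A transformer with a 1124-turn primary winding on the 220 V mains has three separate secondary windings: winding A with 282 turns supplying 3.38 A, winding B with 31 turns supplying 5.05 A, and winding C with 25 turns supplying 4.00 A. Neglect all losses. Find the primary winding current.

V_A = 220 × 282/1124 = 55.196 V; V_B = 220 × 31/1124 = 6.0676 V; V_C = 220 × 25/1124 = 4.8932 V.
P_out = V_A I_A + V_B I_B + V_C I_C = 55.196×3.38 + 6.0676×5.05 + 4.8932×4.00 = 186.56 + 30.641 + 19.573 = 236.78 W.
Ideal ⇒ P_in = P_out, so I_p = P_out/V_p = 236.78/220 = 1.08 A.

I_p ≈ 1.08 A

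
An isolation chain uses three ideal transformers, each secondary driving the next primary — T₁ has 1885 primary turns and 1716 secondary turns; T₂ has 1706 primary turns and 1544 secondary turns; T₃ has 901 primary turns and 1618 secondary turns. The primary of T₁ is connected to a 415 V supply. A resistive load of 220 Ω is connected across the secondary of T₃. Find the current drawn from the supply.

Secondary of T₁: V = 415.00 × 1716/1885 = 377.79 V.
Secondary of T₂: V = 377.79 × 1544/1706 = 341.92 V.
Secondary of T₃: V = 341.92 × 1618/901 = 614.01 V.
I_load = 614.01/220 = 2.7910 A, so P_out = 614.01 × 2.7910 = 1713.7 W.
All ideal ⇒ P_in = P_out, so I_supply = 1713.7/415 = 4.13 A.

I_supply ≈ 4.13 A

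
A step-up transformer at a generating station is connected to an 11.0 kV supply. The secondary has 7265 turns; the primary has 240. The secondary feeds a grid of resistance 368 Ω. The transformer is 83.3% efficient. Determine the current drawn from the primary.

V_s = 11000 × 7265/240 = 332980 V.
I_s = V_s/R = 332980/368 = 904.83 A.
P_out = V_s I_s = 332980 × 904.83 = 3.0129×10^8 W.
P_in = P_out/η = 3.0129×10^8/0.833 = 3.6169×10^8 W.
I_p = P_in/V_p = 3.6169×10^8/11000 = 32900 A.

I_p ≈ 32900 A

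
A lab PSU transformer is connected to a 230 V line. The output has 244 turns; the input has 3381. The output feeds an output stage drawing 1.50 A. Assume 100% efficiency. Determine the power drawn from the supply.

I_in = I_out × N_out/N_in = 1.50 × 244/3381 = 0.10825 A.
P = V_in I_in = 230 × 0.10825 = 24.9 W.

P ≈ 24.9 W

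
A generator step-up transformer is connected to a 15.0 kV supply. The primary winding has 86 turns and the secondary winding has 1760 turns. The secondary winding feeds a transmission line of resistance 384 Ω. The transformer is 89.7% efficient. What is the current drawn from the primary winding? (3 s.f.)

V_s = 15000 × 1760/86 = 306980 V.
I_s = V_s/R = 306980/384 = 799.42 A.
P_out = V_s I_s = 306980 × 799.42 = 2.4540×10^8 W.
P_in = P_out/η = 2.4540×10^8/0.897 = 2.7358×10^8 W.
I_p = P_in/V_p = 2.7358×10^8/15000 = 18200 A.

I_p ≈ 18200 A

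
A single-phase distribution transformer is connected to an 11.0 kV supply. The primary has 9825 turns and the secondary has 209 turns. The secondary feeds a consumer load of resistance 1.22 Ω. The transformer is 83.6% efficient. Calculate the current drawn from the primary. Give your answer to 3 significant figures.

I_p ≈ 4.88 A

V_s = 11000 × 209/9825 = 233.99 V.
I_s = V_s/R = 233.99/1.22 = 191.80 A.
P_out = V_s I_s = 233.99 × 191.80 = 44880 W.
P_in = P_out/η = 44880/0.836 = 53684 W.
I_p = P_in/V_p = 53684/11000 = 4.88 A.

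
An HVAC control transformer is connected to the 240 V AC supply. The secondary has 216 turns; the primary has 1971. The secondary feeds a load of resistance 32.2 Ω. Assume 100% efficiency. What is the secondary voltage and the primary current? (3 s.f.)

V_s ≈ 26.3 V, I_p ≈ 0.0895 A

V_s = V_p × N_s/N_p = 240 × 216/1971 = 26.301 V.
I_s = V_s/R = 26.301/32.2 = 0.81681 A.
I_p = I_s × N_s/N_p = 0.81681 × 216/1971 = 0.0895 A.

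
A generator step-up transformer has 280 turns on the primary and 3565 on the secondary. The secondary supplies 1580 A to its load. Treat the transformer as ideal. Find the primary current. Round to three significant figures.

I_p ≈ 20100 A

For an ideal transformer I_p/I_s = N_s/N_p, so I_p = 1580 × 3565/280 = 20100 A.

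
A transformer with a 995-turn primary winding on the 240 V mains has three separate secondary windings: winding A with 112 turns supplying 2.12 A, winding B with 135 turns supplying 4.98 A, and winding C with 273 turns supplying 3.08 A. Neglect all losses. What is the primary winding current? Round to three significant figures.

V_A = 240 × 112/995 = 27.015 V; V_B = 240 × 135/995 = 32.563 V; V_C = 240 × 273/995 = 65.849 V.
P_out = V_A I_A + V_B I_B + V_C I_C = 27.015×2.12 + 32.563×4.98 + 65.849×3.08 = 57.272 + 162.16 + 202.82 = 422.25 W.
Ideal ⇒ P_in = P_out, so I_p = P_out/V_p = 422.25/240 = 1.76 A.

I_p ≈ 1.76 A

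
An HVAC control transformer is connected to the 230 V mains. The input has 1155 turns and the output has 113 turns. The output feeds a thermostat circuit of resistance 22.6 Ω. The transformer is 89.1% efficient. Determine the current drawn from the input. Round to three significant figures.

I_in ≈ 0.109 A

V_out = 230 × 113/1155 = 22.502 V.
I_out = V_out/R = 22.502/22.6 = 0.99567 A.
P_out = V_out I_out = 22.502 × 0.99567 = 22.405 W.
P_in = P_out/η = 22.405/0.891 = 25.146 W.
I_in = P_in/V_in = 25.146/230 = 0.109 A.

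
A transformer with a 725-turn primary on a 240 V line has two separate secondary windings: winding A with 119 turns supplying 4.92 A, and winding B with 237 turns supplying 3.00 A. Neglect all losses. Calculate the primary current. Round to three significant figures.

V_A = 240 × 119/725 = 39.393 V; V_B = 240 × 237/725 = 78.455 V.
P_out = V_A I_A + V_B I_B = 39.393×4.92 + 78.455×3.00 = 193.81 + 235.37 = 429.18 W.
Ideal ⇒ P_in = P_out, so I_p = P_out/V_p = 429.18/240 = 1.79 A.

I_p ≈ 1.79 A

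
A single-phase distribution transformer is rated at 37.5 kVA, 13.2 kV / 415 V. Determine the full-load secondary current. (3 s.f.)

I_s = S/V_s = 37500/415 = 90.4 A.

I_s ≈ 90.4 A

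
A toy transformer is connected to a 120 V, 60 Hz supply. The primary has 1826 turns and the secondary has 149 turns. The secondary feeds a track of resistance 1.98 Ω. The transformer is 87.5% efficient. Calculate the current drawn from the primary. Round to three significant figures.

V_s = 120 × 149/1826 = 9.7919 V.
I_s = V_s/R = 9.7919/1.98 = 4.9454 A.
P_out = V_s I_s = 9.7919 × 4.9454 = 48.425 W.
P_in = P_out/η = 48.425/0.875 = 55.343 W.
I_p = P_in/V_p = 55.343/120 = 0.461 A.

I_p ≈ 0.461 A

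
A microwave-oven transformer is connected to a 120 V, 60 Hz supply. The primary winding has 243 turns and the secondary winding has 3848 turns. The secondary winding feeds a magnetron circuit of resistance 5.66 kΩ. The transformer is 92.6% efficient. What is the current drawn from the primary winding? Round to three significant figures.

I_p ≈ 5.74 A

V_s = 120 × 3848/243 = 1900.2 V.
I_s = V_s/R = 1900.2/5660 = 0.33573 A.
P_out = V_s I_s = 1900.2 × 0.33573 = 637.97 W.
P_in = P_out/η = 637.97/0.926 = 688.96 W.
I_p = P_in/V_p = 688.96/120 = 5.74 A.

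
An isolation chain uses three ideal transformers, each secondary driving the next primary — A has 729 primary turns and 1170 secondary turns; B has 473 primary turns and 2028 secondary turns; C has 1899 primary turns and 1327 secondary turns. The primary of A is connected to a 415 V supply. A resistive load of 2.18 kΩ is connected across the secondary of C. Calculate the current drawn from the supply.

I_supply ≈ 4.40 A

Secondary of A: V = 415.00 × 1170/729 = 666.05 V.
Secondary of B: V = 666.05 × 2028/473 = 2855.7 V.
Secondary of C: V = 2855.7 × 1327/1899 = 1995.5 V.
I_load = 1995.5/2180 = 0.91538 A, so P_out = 1995.5 × 0.91538 = 1826.7 W.
All ideal ⇒ P_in = P_out, so I_supply = 1826.7/415 = 4.40 A.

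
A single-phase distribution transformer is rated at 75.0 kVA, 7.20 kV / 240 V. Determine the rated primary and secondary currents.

I_p ≈ 10.4 A, I_s ≈ 312 A

I_p = S/V_p = 75000/7200 = 10.4 A.
I_s = S/V_s = 75000/240 = 312 A.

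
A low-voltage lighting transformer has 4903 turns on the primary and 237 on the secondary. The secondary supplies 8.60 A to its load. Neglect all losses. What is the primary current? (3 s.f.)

I_p ≈ 0.416 A

For an ideal transformer I_p/I_s = N_s/N_p, so I_p = 8.60 × 237/4903 = 0.416 A.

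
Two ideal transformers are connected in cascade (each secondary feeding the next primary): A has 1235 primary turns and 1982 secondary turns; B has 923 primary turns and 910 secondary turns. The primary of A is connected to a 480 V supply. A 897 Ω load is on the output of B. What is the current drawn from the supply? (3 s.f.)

I_supply ≈ 1.34 A

Secondary of A: V = 480.00 × 1982/1235 = 770.33 V.
Secondary of B: V = 770.33 × 910/923 = 759.48 V.
I_load = 759.48/897 = 0.84669 A, so P_out = 759.48 × 0.84669 = 643.05 W.
All ideal ⇒ P_in = P_out, so I_supply = 643.05/480 = 1.34 A.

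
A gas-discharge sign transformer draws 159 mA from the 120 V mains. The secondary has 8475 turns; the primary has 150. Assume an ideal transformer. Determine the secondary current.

I_s ≈ 0.00281 A

I_s/I_p = N_p/N_s, so I_s = 0.159 × 150/8475 = 0.00281 A.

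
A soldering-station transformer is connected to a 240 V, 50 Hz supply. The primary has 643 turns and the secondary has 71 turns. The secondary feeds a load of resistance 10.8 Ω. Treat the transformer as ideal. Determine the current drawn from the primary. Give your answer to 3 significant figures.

V_s = V_p × N_s/N_p = 240 × 71/643 = 26.501 V.
I_s = V_s/R = 26.501/10.8 = 2.4538 A.
For an ideal transformer I_p N_p = I_s N_s, so I_p = 2.4538 × 71/643 = 0.271 A.

I_p ≈ 0.271 A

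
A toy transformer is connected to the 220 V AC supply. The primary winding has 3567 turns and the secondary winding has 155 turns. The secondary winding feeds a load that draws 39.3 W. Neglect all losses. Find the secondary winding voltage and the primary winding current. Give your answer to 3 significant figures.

V_s = V_p × N_s/N_p = 220 × 155/3567 = 9.5599 V.
I_s = P/V_s = 39.3/9.5599 = 4.1109 A.
I_p = I_s × N_s/N_p = 4.1109 × 155/3567 = 0.179 A.

V_s ≈ 9.56 V, I_p ≈ 0.179 A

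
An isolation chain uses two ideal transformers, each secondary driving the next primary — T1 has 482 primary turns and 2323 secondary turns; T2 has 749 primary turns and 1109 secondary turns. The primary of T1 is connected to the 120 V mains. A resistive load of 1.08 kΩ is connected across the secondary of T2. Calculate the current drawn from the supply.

I_supply ≈ 5.66 A

After T1: V = 120.00 × 2323/482 = 578.34 V.
After T2: V = 578.34 × 1109/749 = 856.31 V.
I_load = 856.31/1080 = 0.79288 A, so P_out = 856.31 × 0.79288 = 678.96 W.
All ideal ⇒ P_in = P_out, so I_supply = 678.96/120 = 5.66 A.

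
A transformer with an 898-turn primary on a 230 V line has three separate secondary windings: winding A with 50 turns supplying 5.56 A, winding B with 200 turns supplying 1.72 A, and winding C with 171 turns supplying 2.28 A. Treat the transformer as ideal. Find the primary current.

I_p ≈ 1.13 A

V_A = 230 × 50/898 = 12.806 V; V_B = 230 × 200/898 = 51.225 V; V_C = 230 × 171/898 = 43.797 V.
P_out = V_A I_A + V_B I_B + V_C I_C = 12.806×5.56 + 51.225×1.72 + 43.797×2.28 = 71.203 + 88.107 + 99.858 = 259.17 W.
Ideal ⇒ P_in = P_out, so I_p = P_out/V_p = 259.17/230 = 1.13 A.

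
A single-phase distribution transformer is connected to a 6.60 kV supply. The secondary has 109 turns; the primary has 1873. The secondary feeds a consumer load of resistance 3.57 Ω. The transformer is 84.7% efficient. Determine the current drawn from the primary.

I_p ≈ 7.39 A

V_s = 6600 × 109/1873 = 384.09 V.
I_s = V_s/R = 384.09/3.57 = 107.59 A.
P_out = V_s I_s = 384.09 × 107.59 = 41323 W.
P_in = P_out/η = 41323/0.847 = 48788 W.
I_p = P_in/V_p = 48788/6600 = 7.39 A.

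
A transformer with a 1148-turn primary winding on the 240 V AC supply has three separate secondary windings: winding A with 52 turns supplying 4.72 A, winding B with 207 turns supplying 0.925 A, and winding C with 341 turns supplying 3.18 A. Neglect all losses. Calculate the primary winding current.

V_A = 240 × 52/1148 = 10.871 V; V_B = 240 × 207/1148 = 43.275 V; V_C = 240 × 341/1148 = 71.289 V.
P_out = V_A I_A + V_B I_B + V_C I_C = 10.871×4.72 + 43.275×0.925 + 71.289×3.18 = 51.311 + 40.030 + 226.70 = 318.04 W.
Ideal ⇒ P_in = P_out, so I_p = P_out/V_p = 318.04/240 = 1.33 A.

I_p ≈ 1.33 A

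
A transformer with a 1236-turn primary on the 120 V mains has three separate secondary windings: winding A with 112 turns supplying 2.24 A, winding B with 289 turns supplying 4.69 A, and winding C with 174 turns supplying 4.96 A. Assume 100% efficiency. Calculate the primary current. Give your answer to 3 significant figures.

V_A = 120 × 112/1236 = 10.874 V; V_B = 120 × 289/1236 = 28.058 V; V_C = 120 × 174/1236 = 16.893 V.
P_out = V_A I_A + V_B I_B + V_C I_C = 10.874×2.24 + 28.058×4.69 + 16.893×4.96 = 24.357 + 131.59 + 83.790 = 239.74 W.
Ideal ⇒ P_in = P_out, so I_p = P_out/V_p = 239.74/120 = 2.00 A.

I_p ≈ 2.00 A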